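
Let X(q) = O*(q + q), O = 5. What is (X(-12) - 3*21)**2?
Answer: 33489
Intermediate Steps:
X(q) = 10*q (X(q) = 5*(q + q) = 5*(2*q) = 10*q)
(X(-12) - 3*21)**2 = (10*(-12) - 3*21)**2 = (-120 - 63)**2 = (-183)**2 = 33489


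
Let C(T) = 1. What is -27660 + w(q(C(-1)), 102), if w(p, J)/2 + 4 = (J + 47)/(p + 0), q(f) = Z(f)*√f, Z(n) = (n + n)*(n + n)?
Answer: -55187/2 ≈ -27594.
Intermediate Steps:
Z(n) = 4*n² (Z(n) = (2*n)*(2*n) = 4*n²)
q(f) = 4*f^(5/2) (q(f) = (4*f²)*√f = 4*f^(5/2))
w(p, J) = -8 + 2*(47 + J)/p (w(p, J) = -8 + 2*((J + 47)/(p + 0)) = -8 + 2*((47 + J)/p) = -8 + 2*(47 + J)/p)
-27660 + w(q(C(-1)), 102) = -27660 + 2*(47 + 102 - 16*1^(5/2))/((4*1^(5/2))) = -27660 + 2*(47 + 102 - 16)/((4*1)) = -27660 + 2*(47 + 102 - 4*4)/4 = -27660 + 2*(¼)*(47 + 102 - 16) = -27660 + 2*(¼)*133 = -27660 + 133/2 = -55187/2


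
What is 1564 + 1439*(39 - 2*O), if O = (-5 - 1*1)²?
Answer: -45923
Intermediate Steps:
O = 36 (O = (-5 - 1)² = (-6)² = 36)
1564 + 1439*(39 - 2*O) = 1564 + 1439*(39 - 2*36) = 1564 + 1439*(39 - 1*72) = 1564 + 1439*(39 - 72) = 1564 + 1439*(-33) = 1564 - 47487 = -45923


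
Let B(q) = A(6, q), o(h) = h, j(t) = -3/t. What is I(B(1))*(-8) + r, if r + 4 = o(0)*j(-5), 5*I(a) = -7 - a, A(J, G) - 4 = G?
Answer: 76/5 ≈ 15.200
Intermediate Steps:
A(J, G) = 4 + G
B(q) = 4 + q
I(a) = -7/5 - a/5 (I(a) = (-7 - a)/5 = -7/5 - a/5)
r = -4 (r = -4 + 0*(-3/(-5)) = -4 + 0*(-3*(-1/5)) = -4 + 0*(3/5) = -4 + 0 = -4)
I(B(1))*(-8) + r = (-7/5 - (4 + 1)/5)*(-8) - 4 = (-7/5 - 1/5*5)*(-8) - 4 = (-7/5 - 1)*(-8) - 4 = -12/5*(-8) - 4 = 96/5 - 4 = 76/5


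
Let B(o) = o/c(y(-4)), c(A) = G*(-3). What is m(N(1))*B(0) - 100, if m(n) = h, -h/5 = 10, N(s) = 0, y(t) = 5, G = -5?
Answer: -100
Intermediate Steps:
h = -50 (h = -5*10 = -50)
m(n) = -50
c(A) = 15 (c(A) = -5*(-3) = 15)
B(o) = o/15
m(N(1))*B(0) - 100 = -10*0/3 - 100 = -50*0 - 100 = 0 - 100 = -100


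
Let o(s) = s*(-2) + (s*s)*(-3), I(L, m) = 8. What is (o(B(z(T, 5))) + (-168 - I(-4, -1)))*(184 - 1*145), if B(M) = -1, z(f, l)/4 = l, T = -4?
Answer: -6903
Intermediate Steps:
z(f, l) = 4*l
o(s) = -3*s² - 2*s (o(s) = -2*s + s²*(-3) = -2*s - 3*s² = -3*s² - 2*s)
(o(B(z(T, 5))) + (-168 - I(-4, -1)))*(184 - 1*145) = (-1*(-1)*(2 + 3*(-1)) + (-168 - 1*8))*(184 - 1*145) = (-1*(-1)*(2 - 3) + (-168 - 8))*(184 - 145) = (-1*(-1)*(-1) - 176)*39 = (-1 - 176)*39 = -177*39 = -6903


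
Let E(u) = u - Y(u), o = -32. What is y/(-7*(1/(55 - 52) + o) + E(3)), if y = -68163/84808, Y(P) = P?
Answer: -204489/56397320 ≈ -0.0036259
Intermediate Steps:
E(u) = 0 (E(u) = u - u = 0)
y = -68163/84808 (y = -68163*1/84808 = -68163/84808 ≈ -0.80373)
y/(-7*(1/(55 - 52) + o) + E(3)) = -68163/(84808*(-7*(1/(55 - 52) - 32) + 0)) = -68163/(84808*(-7*(1/3 - 32) + 0)) = -68163/(84808*(-7*(-95/3) + 0)) = -68163/(84808*(665/3 + 0)) = -68163/(84808*665/3) = -68163/84808*3/665 = -204489/56397320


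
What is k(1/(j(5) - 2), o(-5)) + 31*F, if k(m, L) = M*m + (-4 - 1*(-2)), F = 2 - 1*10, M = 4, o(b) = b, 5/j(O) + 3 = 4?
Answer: -746/3 ≈ -248.67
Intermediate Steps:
j(O) = 5 (j(O) = 5/(-3 + 4) = 5/1 = 5*1 = 5)
F = -8 (F = 2 - 10 = -8)
k(m, L) = -2 + 4*m (k(m, L) = 4*m + (-4 - 1*(-2)) = 4*m + (-4 + 2) = 4*m - 2 = -2 + 4*m)
k(1/(j(5) - 2), o(-5)) + 31*F = (-2 + 4/(5 - 2)) + 31*(-8) = (-2 + 4/3) - 248 = -⅔ - 248 = -746/3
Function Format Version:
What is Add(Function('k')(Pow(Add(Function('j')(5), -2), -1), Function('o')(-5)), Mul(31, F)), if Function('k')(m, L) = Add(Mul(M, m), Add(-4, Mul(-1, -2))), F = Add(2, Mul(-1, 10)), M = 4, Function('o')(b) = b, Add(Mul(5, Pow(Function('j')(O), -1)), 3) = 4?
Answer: Rational(-746, 3) ≈ -248.67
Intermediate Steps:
Function('j')(O) = 5 (Function('j')(O) = Mul(5, Pow(Add(-3, 4), -1)) = Mul(5, Pow(1, -1)) = Mul(5, 1) = 5)
F = -8 (F = Add(2, -10) = -8)
Function('k')(m, L) = Add(-2, Mul(4, m)) (Function('k')(m, L) = Add(Mul(4, m), Add(-4, Mul(-1, -2))) = Add(Mul(4, m), Add(-4, 2)) = Add(Mul(4, m), -2) = Add(-2, Mul(4, m)))
Add(Function('k')(Pow(Add(Function('j')(5), -2), -1), Function('o')(-5)), Mul(31, F)) = Add(Add(-2, Mul(4, Pow(Add(5, -2), -1))), Mul(31, -8)) = Add(Add(-2, Mul(4, Pow(3, -1))), -248) = Add(Add(-2, Mul(4, Rational(1, 3))), -248) = Add(Add(-2, Rational(4, 3)), -248) = Add(Rational(-2, 3), -248) = Rational(-746, 3)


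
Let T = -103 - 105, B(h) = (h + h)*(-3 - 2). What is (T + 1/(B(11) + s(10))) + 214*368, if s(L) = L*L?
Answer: 785439/10 ≈ 78544.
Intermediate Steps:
s(L) = L²
B(h) = -10*h (B(h) = (2*h)*(-5) = -10*h)
T = -208
(T + 1/(B(11) + s(10))) + 214*368 = (-208 + 1/(-10*11 + 10²)) + 214*368 = (-208 + 1/(-110 + 100)) + 78752 = (-208 + 1/(-10)) + 78752 = (-208 - ⅒) + 78752 = -2081/10 + 78752 = 785439/10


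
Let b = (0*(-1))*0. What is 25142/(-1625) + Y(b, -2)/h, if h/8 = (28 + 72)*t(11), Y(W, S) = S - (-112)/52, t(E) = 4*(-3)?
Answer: -4827269/312000 ≈ -15.472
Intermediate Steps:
b = 0 (b = 0*0 = 0)
t(E) = -12
Y(W, S) = 28/13 + S (Y(W, S) = S - (-112)/52 = S - 1*(-28/13) = S + 28/13 = 28/13 + S)
h = -9600 (h = 8*((28 + 72)*(-12)) = 8*(100*(-12)) = 8*(-1200) = -9600)
25142/(-1625) + Y(b, -2)/h = 25142/(-1625) + (28/13 - 2)/(-9600) = 25142*(-1/1625) + (2/13)*(-1/9600) = -1934/125 - 1/62400 = -4827269/312000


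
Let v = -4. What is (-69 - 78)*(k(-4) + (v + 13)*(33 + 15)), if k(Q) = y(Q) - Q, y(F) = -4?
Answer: -63504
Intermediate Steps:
k(Q) = -4 - Q
(-69 - 78)*(k(-4) + (v + 13)*(33 + 15)) = (-69 - 78)*((-4 - 1*(-4)) + (-4 + 13)*(33 + 15)) = -147*((-4 + 4) + 9*48) = -147*(0 + 432) = -147*432 = -63504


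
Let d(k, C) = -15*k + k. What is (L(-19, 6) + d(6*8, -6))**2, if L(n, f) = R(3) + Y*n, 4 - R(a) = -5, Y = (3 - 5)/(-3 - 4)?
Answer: 21893041/49 ≈ 4.4680e+5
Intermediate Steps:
Y = 2/7 (Y = -2/(-7) = -2*(-1/7) = 2/7 ≈ 0.28571)
R(a) = 9 (R(a) = 4 - 1*(-5) = 4 + 5 = 9)
L(n, f) = 9 + 2*n/7
d(k, C) = -14*k
(L(-19, 6) + d(6*8, -6))**2 = ((9 + (2/7)*(-19)) - 84*8)**2 = ((9 - 38/7) - 14*48)**2 = (25/7 - 672)**2 = (-4679/7)**2 = 21893041/49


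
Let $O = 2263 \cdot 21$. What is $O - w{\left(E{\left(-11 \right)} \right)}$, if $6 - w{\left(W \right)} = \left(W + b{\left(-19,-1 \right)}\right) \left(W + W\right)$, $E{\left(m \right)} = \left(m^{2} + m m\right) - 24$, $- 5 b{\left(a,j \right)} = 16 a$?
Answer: $\frac{845369}{5} \approx 1.6907 \cdot 10^{5}$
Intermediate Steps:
$b{\left(a,j \right)} = - \frac{16 a}{5}$
$E{\left(m \right)} = -24 + 2 m^{2}$ ($E{\left(m \right)} = \left(m^{2} + m^{2}\right) - 24 = 2 m^{2} - 24 = -24 + 2 m^{2}$)
$w{\left(W \right)} = 6 - 2 W \left(\frac{304}{5} + W\right)$ ($w{\left(W \right)} = 6 - \left(W - - \frac{304}{5}\right) \left(W + W\right) = 6 - \left(W + \frac{304}{5}\right) 2 W = 6 - \left(\frac{304}{5} + W\right) 2 W = 6 - 2 W \left(\frac{304}{5} + W\right)$)
$O = 47523$
$O - w{\left(E{\left(-11 \right)} \right)} = 47523 - \left(6 - 2 \left(-24 + 2 \left(-11\right)^{2}\right)^{2} - \frac{608 \left(-24 + 2 \left(-11\right)^{2}\right)}{5}\right) = 47523 - \left(6 - 2 \left(-24 + 2 \cdot 121\right)^{2} - \frac{608 \left(-24 + 2 \cdot 121\right)}{5}\right) = 47523 - \left(6 - 2 \left(-24 + 242\right)^{2} - \frac{608 \left(-24 + 242\right)}{5}\right) = 47523 - \left(6 - 2 \cdot 218^{2} - \frac{132544}{5}\right) = 47523 - \left(6 - 95048 - \frac{132544}{5}\right) = 47523 - - \frac{607754}{5} = 47523 + \frac{607754}{5} = \frac{845369}{5}$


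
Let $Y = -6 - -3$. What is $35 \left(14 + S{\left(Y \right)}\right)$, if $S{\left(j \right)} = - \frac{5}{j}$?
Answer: $\frac{1645}{3} \approx 548.33$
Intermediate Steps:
$Y = -3$ ($Y = -6 + 3 = -3$)
$35 \left(14 + S{\left(Y \right)}\right) = 35 \left(14 - \frac{5}{-3}\right) = 35 \left(14 - - \frac{5}{3}\right) = 35 \left(14 + \frac{5}{3}\right) = 35 \cdot \frac{47}{3} = \frac{1645}{3}$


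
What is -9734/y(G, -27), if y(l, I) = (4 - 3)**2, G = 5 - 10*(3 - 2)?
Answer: -9734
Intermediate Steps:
G = -5 (G = 5 - 10 = -5)
y(l, I) = 1 (y(l, I) = 1**2 = 1)
-9734/y(G, -27) = -9734/1 = -9734*1 = -9734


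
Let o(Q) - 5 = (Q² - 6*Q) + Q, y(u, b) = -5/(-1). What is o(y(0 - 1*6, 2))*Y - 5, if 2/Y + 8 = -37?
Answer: -47/9 ≈ -5.2222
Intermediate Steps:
Y = -2/45 (Y = 2/(-8 - 37) = 2/(-45) = 2*(-1/45) = -2/45 ≈ -0.044444)
y(u, b) = 5 (y(u, b) = -5*(-1) = 5)
o(Q) = 5 + Q² - 5*Q (o(Q) = 5 + ((Q² - 6*Q) + Q) = 5 + (Q² - 5*Q) = 5 + Q² - 5*Q)
o(y(0 - 1*6, 2))*Y - 5 = (5 + 5² - 5*5)*(-2/45) - 5 = (5 + 25 - 25)*(-2/45) - 5 = 5*(-2/45) - 5 = -2/9 - 5 = -47/9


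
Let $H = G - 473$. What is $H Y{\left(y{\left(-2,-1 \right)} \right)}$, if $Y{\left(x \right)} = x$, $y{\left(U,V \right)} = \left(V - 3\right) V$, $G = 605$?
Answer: $528$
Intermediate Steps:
$y{\left(U,V \right)} = V \left(-3 + V\right)$ ($y{\left(U,V \right)} = \left(-3 + V\right) V = V \left(-3 + V\right)$)
$H = 132$ ($H = 605 - 473 = 132$)
$H Y{\left(y{\left(-2,-1 \right)} \right)} = 132 \left(- (-3 - 1)\right) = 132 \left(\left(-1\right) \left(-4\right)\right) = 132 \cdot 4 = 528$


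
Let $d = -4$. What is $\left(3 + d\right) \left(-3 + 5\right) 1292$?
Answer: $-2584$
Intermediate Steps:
$\left(3 + d\right) \left(-3 + 5\right) 1292 = \left(3 - 4\right) \left(-3 + 5\right) 1292 = \left(-1\right) 2 \cdot 1292 = \left(-2\right) 1292 = -2584$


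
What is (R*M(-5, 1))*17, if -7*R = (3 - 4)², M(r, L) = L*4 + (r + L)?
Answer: 0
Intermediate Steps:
M(r, L) = r + 5*L (M(r, L) = 4*L + (L + r) = r + 5*L)
R = -⅐ (R = -(3 - 4)²/7 = -⅐*(-1)² = -⅐*1 = -⅐ ≈ -0.14286)
(R*M(-5, 1))*17 = -(-5 + 5*1)/7*17 = -(-5 + 5)/7*17 = -⅐*0*17 = 0*17 = 0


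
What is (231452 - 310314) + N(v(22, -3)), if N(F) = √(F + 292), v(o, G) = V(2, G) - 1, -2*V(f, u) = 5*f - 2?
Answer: -78862 + √287 ≈ -78845.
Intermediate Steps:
V(f, u) = 1 - 5*f/2 (V(f, u) = -(5*f - 2)/2 = -(-2 + 5*f)/2 = 1 - 5*f/2)
v(o, G) = -5 (v(o, G) = (1 - 5/2*2) - 1 = (1 - 5) - 1 = -4 - 1 = -5)
N(F) = √(292 + F)
(231452 - 310314) + N(v(22, -3)) = (231452 - 310314) + √(292 - 5) = -78862 + √287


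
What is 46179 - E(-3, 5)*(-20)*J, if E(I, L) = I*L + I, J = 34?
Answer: 33939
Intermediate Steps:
E(I, L) = I + I*L
46179 - E(-3, 5)*(-20)*J = 46179 - -3*(1 + 5)*(-20)*34 = 46179 - -3*6*(-20)*34 = 46179 - (-18*(-20))*34 = 46179 - 360*34 = 46179 - 1*12240 = 46179 - 12240 = 33939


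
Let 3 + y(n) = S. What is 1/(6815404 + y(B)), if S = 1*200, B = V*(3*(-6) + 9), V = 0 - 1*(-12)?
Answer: 1/6815601 ≈ 1.4672e-7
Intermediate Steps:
V = 12 (V = 0 + 12 = 12)
B = -108 (B = 12*(3*(-6) + 9) = 12*(-18 + 9) = 12*(-9) = -108)
S = 200
y(n) = 197 (y(n) = -3 + 200 = 197)
1/(6815404 + y(B)) = 1/(6815404 + 197) = 1/6815601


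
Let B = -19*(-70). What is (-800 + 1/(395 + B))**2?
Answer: 1904397240001/2975625 ≈ 6.4000e+5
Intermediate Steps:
B = 1330
(-800 + 1/(395 + B))**2 = (-800 + 1/(395 + 1330))**2 = (-800 + 1/1725)**2 = (-1379999/1725)**2 = 1904397240001/2975625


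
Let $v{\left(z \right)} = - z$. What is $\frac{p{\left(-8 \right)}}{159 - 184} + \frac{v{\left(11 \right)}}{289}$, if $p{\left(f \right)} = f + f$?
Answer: $\frac{4349}{7225} \approx 0.60194$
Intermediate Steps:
$p{\left(f \right)} = 2 f$
$\frac{p{\left(-8 \right)}}{159 - 184} + \frac{v{\left(11 \right)}}{289} = \frac{2 \left(-8\right)}{159 - 184} + \frac{\left(-1\right) 11}{289} = - \frac{16}{159 - 184} - \frac{11}{289} = - \frac{16}{-25} - \frac{11}{289} = \left(-16\right) \left(- \frac{1}{25}\right) - \frac{11}{289} = \frac{16}{25} - \frac{11}{289} = \frac{4349}{7225}$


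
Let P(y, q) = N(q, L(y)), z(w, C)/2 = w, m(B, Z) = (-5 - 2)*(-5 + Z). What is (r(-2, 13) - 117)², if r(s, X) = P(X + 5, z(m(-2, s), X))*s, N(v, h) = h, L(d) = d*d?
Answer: 585225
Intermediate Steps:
m(B, Z) = 35 - 7*Z (m(B, Z) = -7*(-5 + Z) = 35 - 7*Z)
L(d) = d²
z(w, C) = 2*w
P(y, q) = y²
r(s, X) = s*(5 + X)² (r(s, X) = (X + 5)²*s = (5 + X)²*s = s*(5 + X)²)
(r(-2, 13) - 117)² = (-2*(5 + 13)² - 117)² = (-2*18² - 117)² = (-2*324 - 117)² = (-648 - 117)² = (-765)² = 585225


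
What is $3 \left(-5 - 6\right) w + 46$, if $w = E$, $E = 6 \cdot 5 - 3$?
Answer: $-845$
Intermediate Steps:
$E = 27$ ($E = 30 - 3 = 27$)
$w = 27$
$3 \left(-5 - 6\right) w + 46 = 3 \left(-5 - 6\right) 27 + 46 = 3 \left(-11\right) 27 + 46 = \left(-33\right) 27 + 46 = -891 + 46 = -845$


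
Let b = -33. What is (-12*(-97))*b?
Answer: -38412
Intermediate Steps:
(-12*(-97))*b = -12*(-97)*(-33) = 1164*(-33) = -38412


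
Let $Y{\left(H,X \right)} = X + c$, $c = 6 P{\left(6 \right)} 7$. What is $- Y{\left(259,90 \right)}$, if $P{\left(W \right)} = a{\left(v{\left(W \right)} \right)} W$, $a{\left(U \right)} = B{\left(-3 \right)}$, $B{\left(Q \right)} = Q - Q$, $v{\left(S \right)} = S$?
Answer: $-90$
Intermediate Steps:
$B{\left(Q \right)} = 0$
$a{\left(U \right)} = 0$
$P{\left(W \right)} = 0$ ($P{\left(W \right)} = 0 W = 0$)
$c = 0$ ($c = 6 \cdot 0 \cdot 7 = 0 \cdot 7 = 0$)
$Y{\left(H,X \right)} = X$ ($Y{\left(H,X \right)} = X + 0 = X$)
$- Y{\left(259,90 \right)} = \left(-1\right) 90 = -90$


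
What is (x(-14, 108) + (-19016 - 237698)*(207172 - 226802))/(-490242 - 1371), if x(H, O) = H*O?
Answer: -5039294308/491613 ≈ -10251.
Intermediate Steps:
(x(-14, 108) + (-19016 - 237698)*(207172 - 226802))/(-490242 - 1371) = (-14*108 + (-19016 - 237698)*(207172 - 226802))/(-490242 - 1371) = (-1512 - 256714*(-19630))/(-491613) = (-1512 + 5039295820)*(-1/491613) = 5039294308*(-1/491613) = -5039294308/491613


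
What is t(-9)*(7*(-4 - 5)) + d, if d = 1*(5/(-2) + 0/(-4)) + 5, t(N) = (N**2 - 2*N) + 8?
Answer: -13477/2 ≈ -6738.5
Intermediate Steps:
t(N) = 8 + N**2 - 2*N
d = 5/2 (d = 1*(5*(-1/2) + 0*(-1/4)) + 5 = 1*(-5/2 + 0) + 5 = 1*(-5/2) + 5 = -5/2 + 5 = 5/2 ≈ 2.5000)
t(-9)*(7*(-4 - 5)) + d = (8 + (-9)**2 - 2*(-9))*(7*(-4 - 5)) + 5/2 = (8 + 81 + 18)*(7*(-9)) + 5/2 = 107*(-63) + 5/2 = -6741 + 5/2 = -13477/2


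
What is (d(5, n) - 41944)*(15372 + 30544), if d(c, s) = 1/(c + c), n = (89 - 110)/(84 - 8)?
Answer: -9629480562/5 ≈ -1.9259e+9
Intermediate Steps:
n = -21/76 ≈ -0.27632
d(c, s) = 1/(2*c)
(d(5, n) - 41944)*(15372 + 30544) = ((1/2)/5 - 41944)*(15372 + 30544) = ((1/2)*(1/5) - 41944)*45916 = (1/10 - 41944)*45916 = -419439/10*45916 = -9629480562/5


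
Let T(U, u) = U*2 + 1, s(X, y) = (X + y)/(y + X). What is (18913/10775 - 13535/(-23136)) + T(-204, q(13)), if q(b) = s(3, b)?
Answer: -100877782007/249290400 ≈ -404.66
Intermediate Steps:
s(X, y) = 1 (s(X, y) = (X + y)/(X + y) = 1)
q(b) = 1
T(U, u) = 1 + 2*U (T(U, u) = 2*U + 1 = 1 + 2*U)
(18913/10775 - 13535/(-23136)) + T(-204, q(13)) = (18913/10775 - 13535/(-23136)) + (1 + 2*(-204)) = (18913*(1/10775) - 13535*(-1/23136)) + (1 - 408) = (18913/10775 + 13535/23136) - 407 = 583410793/249290400 - 407 = -100877782007/249290400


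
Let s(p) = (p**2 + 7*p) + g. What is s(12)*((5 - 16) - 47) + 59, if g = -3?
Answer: -12991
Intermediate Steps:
s(p) = -3 + p**2 + 7*p (s(p) = (p**2 + 7*p) - 3 = -3 + p**2 + 7*p)
s(12)*((5 - 16) - 47) + 59 = (-3 + 12**2 + 7*12)*((5 - 16) - 47) + 59 = (-3 + 144 + 84)*(-11 - 47) + 59 = 225*(-58) + 59 = -13050 + 59 = -12991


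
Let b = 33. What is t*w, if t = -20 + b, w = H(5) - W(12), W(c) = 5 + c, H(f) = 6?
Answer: -143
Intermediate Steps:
w = -11 (w = 6 - (5 + 12) = 6 - 1*17 = 6 - 17 = -11)
t = 13 (t = -20 + 33 = 13)
t*w = 13*(-11) = -143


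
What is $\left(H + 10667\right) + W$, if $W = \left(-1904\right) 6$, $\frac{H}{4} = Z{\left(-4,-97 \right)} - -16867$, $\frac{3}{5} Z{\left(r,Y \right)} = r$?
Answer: $\frac{200053}{3} \approx 66684.0$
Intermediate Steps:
$Z{\left(r,Y \right)} = \frac{5 r}{3}$
$H = \frac{202324}{3}$ ($H = 4 \left(\frac{5}{3} \left(-4\right) - -16867\right) = 4 \left(- \frac{20}{3} + 16867\right) = 4 \cdot \frac{50581}{3} = \frac{202324}{3} \approx 67441.0$)
$W = -11424$
$\left(H + 10667\right) + W = \left(\frac{202324}{3} + 10667\right) - 11424 = \frac{234325}{3} - 11424 = \frac{200053}{3}$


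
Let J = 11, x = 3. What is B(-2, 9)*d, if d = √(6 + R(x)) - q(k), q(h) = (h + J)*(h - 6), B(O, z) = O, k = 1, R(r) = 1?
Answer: -120 - 2*√7 ≈ -125.29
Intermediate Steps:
q(h) = (-6 + h)*(11 + h) (q(h) = (h + 11)*(h - 6) = (11 + h)*(-6 + h) = (-6 + h)*(11 + h))
d = 60 + √7 (d = √(6 + 1) - (-66 + 1² + 5*1) = √7 - (-66 + 1 + 5) = √7 - 1*(-60) = √7 + 60 = 60 + √7 ≈ 62.646)
B(-2, 9)*d = -2*(60 + √7) = -120 - 2*√7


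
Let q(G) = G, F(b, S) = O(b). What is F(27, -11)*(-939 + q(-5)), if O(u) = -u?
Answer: 25488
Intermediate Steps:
F(b, S) = -b
F(27, -11)*(-939 + q(-5)) = (-1*27)*(-939 - 5) = -27*(-944) = 25488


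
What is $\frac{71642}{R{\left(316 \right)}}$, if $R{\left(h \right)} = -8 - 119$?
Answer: $- \frac{71642}{127} \approx -564.11$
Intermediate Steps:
$R{\left(h \right)} = -127$ ($R{\left(h \right)} = -8 - 119 = -127$)
$\frac{71642}{R{\left(316 \right)}} = \frac{71642}{-127} = 71642 \left(- \frac{1}{127}\right) = - \frac{71642}{127}$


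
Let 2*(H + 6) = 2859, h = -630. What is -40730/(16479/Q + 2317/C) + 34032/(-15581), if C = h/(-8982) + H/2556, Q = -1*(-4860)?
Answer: -218959055333906232/16591421960397581 ≈ -13.197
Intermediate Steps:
H = 2847/2 (H = -6 + (1/2)*2859 = -6 + 2859/2 = 2847/2 ≈ 1423.5)
Q = 4860
C = 533191/850296 (C = -630/(-8982) + (2847/2)/2556 = -630*(-1/8982) + (2847/2)*(1/2556) = 35/499 + 949/1704 = 533191/850296 ≈ 0.62706)
-40730/(16479/Q + 2317/C) + 34032/(-15581) = -40730/(16479/4860 + 2317/(533191/850296)) + 34032/(-15581) = -40730/(16479*(1/4860) + 2317*(850296/533191)) + 34032*(-1/15581) = -40730/(1831/540 + 1970135832/533191) - 34032/15581 = -40730/1064849622001/287923140 - 34032/15581 = -40730*287923140/1064849622001 - 34032/15581 = -11727109492200/1064849622001 - 34032/15581 = -218959055333906232/16591421960397581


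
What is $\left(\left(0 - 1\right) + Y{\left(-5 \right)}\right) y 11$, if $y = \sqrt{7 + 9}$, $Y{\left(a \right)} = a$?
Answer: $-264$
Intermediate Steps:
$y = 4$ ($y = \sqrt{16} = 4$)
$\left(\left(0 - 1\right) + Y{\left(-5 \right)}\right) y 11 = \left(\left(0 - 1\right) - 5\right) 4 \cdot 11 = \left(-1 - 5\right) 4 \cdot 11 = \left(-6\right) 4 \cdot 11 = \left(-24\right) 11 = -264$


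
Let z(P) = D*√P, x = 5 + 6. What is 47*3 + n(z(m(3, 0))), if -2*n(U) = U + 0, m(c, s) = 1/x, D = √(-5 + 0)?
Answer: 141 - I*√55/22 ≈ 141.0 - 0.3371*I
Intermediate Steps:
D = I*√5 (D = √(-5) = I*√5 ≈ 2.2361*I)
x = 11
m(c, s) = 1/11
z(P) = I*√5*√P (z(P) = (I*√5)*√P = I*√5*√P)
n(U) = -U/2 (n(U) = -(U + 0)/2 = -U/2)
47*3 + n(z(m(3, 0))) = 47*3 - I*√5*√(1/11)/2 = 141 - I*√5*√11/11/2 = 141 - I*√55/22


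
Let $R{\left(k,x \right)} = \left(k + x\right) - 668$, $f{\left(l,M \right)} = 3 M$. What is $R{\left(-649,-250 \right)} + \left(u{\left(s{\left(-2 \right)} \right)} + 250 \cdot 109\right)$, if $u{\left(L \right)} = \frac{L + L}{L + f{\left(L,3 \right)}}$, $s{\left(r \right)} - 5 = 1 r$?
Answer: $\frac{51367}{2} \approx 25684.0$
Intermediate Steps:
$R{\left(k,x \right)} = -668 + k + x$
$s{\left(r \right)} = 5 + r$ ($s{\left(r \right)} = 5 + 1 r = 5 + r$)
$u{\left(L \right)} = \frac{2 L}{9 + L}$ ($u{\left(L \right)} = \frac{L + L}{L + 3 \cdot 3} = \frac{2 L}{L + 9} = \frac{2 L}{9 + L}$)
$R{\left(-649,-250 \right)} + \left(u{\left(s{\left(-2 \right)} \right)} + 250 \cdot 109\right) = \left(-668 - 649 - 250\right) + \left(\frac{2 \left(5 - 2\right)}{9 + \left(5 - 2\right)} + 250 \cdot 109\right) = -1567 + \left(2 \cdot 3 \frac{1}{9 + 3} + 27250\right) = -1567 + \left(2 \cdot 3 \cdot \frac{1}{12} + 27250\right) = -1567 + \left(\frac{1}{2} + 27250\right) = -1567 + \frac{54501}{2} = \frac{51367}{2}$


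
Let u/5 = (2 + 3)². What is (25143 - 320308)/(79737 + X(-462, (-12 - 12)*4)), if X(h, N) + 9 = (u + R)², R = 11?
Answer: -295165/98224 ≈ -3.0050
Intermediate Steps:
u = 125 (u = 5*(2 + 3)² = 5*5² = 5*25 = 125)
X(h, N) = 18487 (X(h, N) = -9 + (125 + 11)² = -9 + 136² = -9 + 18496 = 18487)
(25143 - 320308)/(79737 + X(-462, (-12 - 12)*4)) = (25143 - 320308)/(79737 + 18487) = -295165/98224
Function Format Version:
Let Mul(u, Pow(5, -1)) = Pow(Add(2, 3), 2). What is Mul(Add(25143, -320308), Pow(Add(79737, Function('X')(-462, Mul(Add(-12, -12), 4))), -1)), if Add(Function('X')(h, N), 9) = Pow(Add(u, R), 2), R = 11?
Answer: Rational(-295165, 98224) ≈ -3.0050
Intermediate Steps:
u = 125 (u = Mul(5, Pow(Add(2, 3), 2)) = Mul(5, Pow(5, 2)) = Mul(5, 25) = 125)
Function('X')(h, N) = 18487 (Function('X')(h, N) = Add(-9, Pow(Add(125, 11), 2)) = Add(-9, Pow(136, 2)) = Add(-9, 18496) = 18487)
Mul(Add(25143, -320308), Pow(Add(79737, Function('X')(-462, Mul(Add(-12, -12), 4))), -1)) = Mul(Add(25143, -320308), Pow(Add(79737, 18487), -1)) = Mul(-295165, Pow(98224, -1)) = Mul(-295165, Rational(1, 98224)) = Rational(-295165, 98224)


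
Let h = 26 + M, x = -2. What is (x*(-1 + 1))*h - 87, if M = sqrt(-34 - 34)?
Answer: -87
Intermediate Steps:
M = 2*I*sqrt(17) (M = sqrt(-68) = 2*I*sqrt(17) ≈ 8.2462*I)
h = 26 + 2*I*sqrt(17) ≈ 26.0 + 8.2462*I
(x*(-1 + 1))*h - 87 = (-2*(-1 + 1))*(26 + 2*I*sqrt(17)) - 87 = (-2*0)*(26 + 2*I*sqrt(17)) - 87 = 0*(26 + 2*I*sqrt(17)) - 87 = 0 - 87 = -87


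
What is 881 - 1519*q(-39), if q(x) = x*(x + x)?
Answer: -4619917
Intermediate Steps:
q(x) = 2*x**2 (q(x) = x*(2*x) = 2*x**2)
881 - 1519*q(-39) = 881 - 3038*(-39)**2 = 881 - 3038*1521 = 881 - 1519*3042 = 881 - 4620798 = -4619917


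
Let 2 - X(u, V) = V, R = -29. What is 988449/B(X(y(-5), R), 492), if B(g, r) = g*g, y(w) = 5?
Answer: 988449/961 ≈ 1028.6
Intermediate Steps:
X(u, V) = 2 - V
B(g, r) = g**2
988449/B(X(y(-5), R), 492) = 988449/((2 - 1*(-29))**2) = 988449/((2 + 29)**2) = 988449/(31**2) = 988449/961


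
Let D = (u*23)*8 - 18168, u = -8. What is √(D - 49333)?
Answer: I*√68973 ≈ 262.63*I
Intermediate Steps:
D = -19640 (D = -8*23*8 - 18168 = -184*8 - 18168 = -1472 - 18168 = -19640)
√(D - 49333) = √(-19640 - 49333) = √(-68973) = I*√68973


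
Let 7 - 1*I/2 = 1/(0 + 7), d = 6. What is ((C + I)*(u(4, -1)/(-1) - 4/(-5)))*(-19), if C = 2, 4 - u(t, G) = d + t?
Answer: -14212/7 ≈ -2030.3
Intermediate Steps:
u(t, G) = -2 - t (u(t, G) = 4 - (6 + t) = 4 + (-6 - t) = -2 - t)
I = 96/7 (I = 14 - 2/(0 + 7) = 14 - 2/7 = 96/7 ≈ 13.714)
((C + I)*(u(4, -1)/(-1) - 4/(-5)))*(-19) = ((2 + 96/7)*((-2 - 1*4)/(-1) - 4/(-5)))*(-19) = (110*((-2 - 4)*(-1) - 4*(-⅕))/7)*(-19) = (110*(-6*(-1) + ⅘)/7)*(-19) = (110*(6 + ⅘)/7)*(-19) = ((110/7)*(34/5))*(-19) = (748/7)*(-19) = -14212/7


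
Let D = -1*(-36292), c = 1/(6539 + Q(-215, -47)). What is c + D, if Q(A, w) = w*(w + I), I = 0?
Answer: 317482417/8748 ≈ 36292.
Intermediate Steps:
Q(A, w) = w² (Q(A, w) = w*(w + 0) = w*w = w²)
c = 1/8748 (c = 1/(6539 + (-47)²) = 1/(6539 + 2209) = 1/8748 ≈ 0.00011431)
D = 36292
c + D = 1/8748 + 36292 = 317482417/8748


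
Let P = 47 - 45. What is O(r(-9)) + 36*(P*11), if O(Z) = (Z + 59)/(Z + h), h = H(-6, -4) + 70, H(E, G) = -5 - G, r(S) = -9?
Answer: 4757/6 ≈ 792.83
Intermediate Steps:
P = 2
h = 69 (h = (-5 - 1*(-4)) + 70 = (-5 + 4) + 70 = -1 + 70 = 69)
O(Z) = (59 + Z)/(69 + Z) (O(Z) = (Z + 59)/(Z + 69) = (59 + Z)/(69 + Z))
O(r(-9)) + 36*(P*11) = (59 - 9)/(69 - 9) + 36*(2*11) = 50/60 + 36*22 = (1/60)*50 + 792 = ⅚ + 792 = 4757/6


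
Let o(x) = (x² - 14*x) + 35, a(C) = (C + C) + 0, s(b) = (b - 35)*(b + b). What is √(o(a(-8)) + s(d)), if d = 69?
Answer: √5207 ≈ 72.160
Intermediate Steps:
s(b) = 2*b*(-35 + b) (s(b) = (-35 + b)*(2*b) = 2*b*(-35 + b))
a(C) = 2*C (a(C) = 2*C + 0 = 2*C)
o(x) = 35 + x² - 14*x
√(o(a(-8)) + s(d)) = √((35 + (2*(-8))² - 28*(-8)) + 2*69*(-35 + 69)) = √((35 + (-16)² - 14*(-16)) + 2*69*34) = √((35 + 256 + 224) + 4692) = √(515 + 4692) = √5207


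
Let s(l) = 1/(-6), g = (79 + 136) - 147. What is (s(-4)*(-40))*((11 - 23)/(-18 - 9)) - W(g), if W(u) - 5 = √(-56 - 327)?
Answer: -55/27 - I*√383 ≈ -2.037 - 19.57*I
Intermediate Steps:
g = 68 (g = 215 - 147 = 68)
W(u) = 5 + I*√383 (W(u) = 5 + √(-56 - 327) = 5 + √(-383) = 5 + I*√383)
s(l) = -⅙
(s(-4)*(-40))*((11 - 23)/(-18 - 9)) - W(g) = (-⅙*(-40))*((11 - 23)/(-18 - 9)) - (5 + I*√383) = 20*(-12/(-27))/3 + (-5 - I*√383) = 20*(-12*(-1/27))/3 + (-5 - I*√383) = (20/3)*(4/9) + (-5 - I*√383) = 80/27 + (-5 - I*√383) = -55/27 - I*√383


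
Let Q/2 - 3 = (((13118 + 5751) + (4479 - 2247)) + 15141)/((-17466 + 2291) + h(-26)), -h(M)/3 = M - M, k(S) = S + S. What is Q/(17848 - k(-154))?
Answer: 9283/137758650 ≈ 6.7386e-5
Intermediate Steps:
k(S) = 2*S
h(M) = 0 (h(M) = -3*(M - M) = -3*0 = 0)
Q = 18566/15175 (Q = 6 + 2*((((13118 + 5751) + (4479 - 2247)) + 15141)/((-17466 + 2291) + 0)) = 6 + 2*(((18869 + 2232) + 15141)/(-15175 + 0)) = 6 + 2*((21101 + 15141)/(-15175)) = 6 + 2*(36242*(-1/15175)) = 6 + 2*(-36242/15175) = 6 - 72484/15175 = 18566/15175 ≈ 1.2235)
Q/(17848 - k(-154)) = 18566/(15175*(17848 - 2*(-154))) = 18566/(15175*(17848 - 1*(-308))) = 18566/(15175*(17848 + 308)) = (18566/15175)/18156 = (18566/15175)*(1/18156) = 9283/137758650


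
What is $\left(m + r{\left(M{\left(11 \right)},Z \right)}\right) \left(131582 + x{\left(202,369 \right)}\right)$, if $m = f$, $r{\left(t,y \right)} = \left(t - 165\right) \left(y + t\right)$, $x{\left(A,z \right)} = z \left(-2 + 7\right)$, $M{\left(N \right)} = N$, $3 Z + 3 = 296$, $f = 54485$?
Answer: $\frac{15110741177}{3} \approx 5.0369 \cdot 10^{9}$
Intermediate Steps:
$Z = \frac{293}{3}$ ($Z = -1 + \frac{1}{3} \cdot 296 = -1 + \frac{296}{3} = \frac{293}{3} \approx 97.667$)
$x{\left(A,z \right)} = 5 z$ ($x{\left(A,z \right)} = z 5 = 5 z$)
$r{\left(t,y \right)} = \left(-165 + t\right) \left(t + y\right)$
$m = 54485$
$\left(m + r{\left(M{\left(11 \right)},Z \right)}\right) \left(131582 + x{\left(202,369 \right)}\right) = \left(54485 + \left(11^{2} - 1815 - 16115 + 11 \cdot \frac{293}{3}\right)\right) \left(131582 + 5 \cdot 369\right) = \left(54485 + \left(121 - 1815 - 16115 + \frac{3223}{3}\right)\right) \left(131582 + 1845\right) = \left(54485 - \frac{50204}{3}\right) 133427 = \frac{113251}{3} \cdot 133427 = \frac{15110741177}{3}$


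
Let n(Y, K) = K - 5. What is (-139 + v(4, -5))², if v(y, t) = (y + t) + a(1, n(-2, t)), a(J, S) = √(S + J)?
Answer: 19591 - 840*I ≈ 19591.0 - 840.0*I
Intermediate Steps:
n(Y, K) = -5 + K
a(J, S) = √(J + S)
v(y, t) = t + y + √(-4 + t) (v(y, t) = (y + t) + √(1 + (-5 + t)) = (t + y) + √(-4 + t) = t + y + √(-4 + t))
(-139 + v(4, -5))² = (-139 + (-5 + 4 + √(-4 - 5)))² = (-139 + (-5 + 4 + √(-9)))² = (-139 + (-5 + 4 + 3*I))² = (-139 + (-1 + 3*I))² = (-140 + 3*I)²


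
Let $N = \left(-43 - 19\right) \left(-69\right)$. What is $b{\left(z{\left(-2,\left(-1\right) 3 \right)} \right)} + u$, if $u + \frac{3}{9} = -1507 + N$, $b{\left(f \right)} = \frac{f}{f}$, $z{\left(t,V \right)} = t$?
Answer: $\frac{8315}{3} \approx 2771.7$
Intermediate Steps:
$N = 4278$ ($N = \left(-62\right) \left(-69\right) = 4278$)
$b{\left(f \right)} = 1$
$u = \frac{8312}{3}$ ($u = - \frac{1}{3} + \left(-1507 + 4278\right) = - \frac{1}{3} + 2771 = \frac{8312}{3} \approx 2770.7$)
$b{\left(z{\left(-2,\left(-1\right) 3 \right)} \right)} + u = 1 + \frac{8312}{3} = \frac{8315}{3}$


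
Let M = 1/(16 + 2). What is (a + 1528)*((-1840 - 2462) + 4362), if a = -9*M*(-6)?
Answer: 91860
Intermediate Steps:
M = 1/18 ≈ 0.055556
a = 3 (a = -9*1/18*(-6) = -½*(-6) = 3)
(a + 1528)*((-1840 - 2462) + 4362) = (3 + 1528)*((-1840 - 2462) + 4362) = 1531*(-4302 + 4362) = 1531*60 = 91860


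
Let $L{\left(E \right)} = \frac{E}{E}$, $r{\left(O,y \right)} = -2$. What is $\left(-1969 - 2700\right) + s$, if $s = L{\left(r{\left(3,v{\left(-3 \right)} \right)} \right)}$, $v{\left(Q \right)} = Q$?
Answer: $-4668$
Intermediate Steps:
$L{\left(E \right)} = 1$
$s = 1$
$\left(-1969 - 2700\right) + s = \left(-1969 - 2700\right) + 1 = -4669 + 1 = -4668$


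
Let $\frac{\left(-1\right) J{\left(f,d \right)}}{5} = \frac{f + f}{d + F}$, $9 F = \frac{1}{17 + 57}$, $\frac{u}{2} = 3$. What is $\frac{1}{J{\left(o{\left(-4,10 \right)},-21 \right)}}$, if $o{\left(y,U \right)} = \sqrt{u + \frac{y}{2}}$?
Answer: $\frac{2797}{2664} \approx 1.0499$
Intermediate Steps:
$u = 6$ ($u = 2 \cdot 3 = 6$)
$F = \frac{1}{666}$ ($F = \frac{1}{9 \left(17 + 57\right)} = \frac{1}{9 \cdot 74} = \frac{1}{9} \cdot \frac{1}{74} = \frac{1}{666} \approx 0.0015015$)
$o{\left(y,U \right)} = \sqrt{6 + \frac{y}{2}}$
$J{\left(f,d \right)} = - \frac{10 f}{\frac{1}{666} + d}$ ($J{\left(f,d \right)} = - 5 \frac{f + f}{d + \frac{1}{666}} = - 5 \frac{2 f}{\frac{1}{666} + d} = - \frac{10 f}{\frac{1}{666} + d}$)
$\frac{1}{J{\left(o{\left(-4,10 \right)},-21 \right)}} = \frac{1}{\left(-6660\right) \frac{\sqrt{24 + 2 \left(-4\right)}}{2} \frac{1}{1 + 666 \left(-21\right)}} = \frac{1}{\left(-6660\right) \frac{\sqrt{24 - 8}}{2} \frac{1}{1 - 13986}} = \frac{1}{\left(-6660\right) \frac{\sqrt{16}}{2} \frac{1}{-13985}} = \frac{1}{\left(-6660\right) \frac{1}{2} \cdot 4 \left(- \frac{1}{13985}\right)} = \frac{1}{\left(-6660\right) 2 \left(- \frac{1}{13985}\right)} = \frac{1}{\frac{2664}{2797}} = \frac{2797}{2664}$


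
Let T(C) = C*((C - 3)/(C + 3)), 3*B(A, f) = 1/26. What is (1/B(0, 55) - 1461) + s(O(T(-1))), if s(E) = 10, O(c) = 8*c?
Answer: -1373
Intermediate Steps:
B(A, f) = 1/78 (B(A, f) = (1/3)/26 = (1/3)*(1/26) = 1/78)
T(C) = C*(-3 + C)/(3 + C) (T(C) = C*((-3 + C)/(3 + C)) = C*(-3 + C)/(3 + C))
(1/B(0, 55) - 1461) + s(O(T(-1))) = (1/(1/78) - 1461) + 10 = (78 - 1461) + 10 = -1383 + 10 = -1373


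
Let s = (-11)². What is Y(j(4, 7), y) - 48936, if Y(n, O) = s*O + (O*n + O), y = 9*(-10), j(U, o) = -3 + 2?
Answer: -59826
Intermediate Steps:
j(U, o) = -1
y = -90
s = 121
Y(n, O) = 122*O + O*n (Y(n, O) = 121*O + (O*n + O) = 121*O + (O + O*n) = 122*O + O*n)
Y(j(4, 7), y) - 48936 = -90*(122 - 1) - 48936 = -90*121 - 48936 = -10890 - 48936 = -59826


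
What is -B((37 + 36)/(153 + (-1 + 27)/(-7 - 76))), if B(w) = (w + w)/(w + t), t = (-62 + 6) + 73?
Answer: -6059/110750 ≈ -0.054709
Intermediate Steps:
t = 17 (t = -56 + 73 = 17)
B(w) = 2*w/(17 + w) (B(w) = (w + w)/(w + 17) = (2*w)/(17 + w) = 2*w/(17 + w))
-B((37 + 36)/(153 + (-1 + 27)/(-7 - 76))) = -2*(37 + 36)/(153 + (-1 + 27)/(-7 - 76))/(17 + (37 + 36)/(153 + (-1 + 27)/(-7 - 76))) = -2*73/(153 + 26/(-83))/(17 + 73/(153 + 26/(-83))) = -2*73/(153 + 26*(-1/83))/(17 + 73/(153 + 26*(-1/83))) = -2*73/(153 - 26/83)/(17 + 73/(153 - 26/83)) = -2*73/(12673/83)/(17 + 73/(12673/83)) = -2*73*(83/12673)/(17 + 73*(83/12673)) = -2*6059/(12673*(17 + 6059/12673)) = -2*6059/(12673*221500/12673) = -2*6059*12673/(12673*221500) = -1*6059/110750 = -6059/110750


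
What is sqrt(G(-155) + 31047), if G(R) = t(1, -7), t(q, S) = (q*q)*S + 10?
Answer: 15*sqrt(138) ≈ 176.21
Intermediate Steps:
t(q, S) = 10 + S*q**2 (t(q, S) = q**2*S + 10 = S*q**2 + 10 = 10 + S*q**2)
G(R) = 3 (G(R) = 10 - 7*1**2 = 10 - 7*1 = 10 - 7 = 3)
sqrt(G(-155) + 31047) = sqrt(3 + 31047) = sqrt(31050) = 15*sqrt(138)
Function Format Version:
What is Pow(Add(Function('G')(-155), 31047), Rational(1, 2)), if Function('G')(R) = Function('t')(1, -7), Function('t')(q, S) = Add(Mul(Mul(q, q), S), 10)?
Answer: Mul(15, Pow(138, Rational(1, 2))) ≈ 176.21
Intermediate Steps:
Function('t')(q, S) = Add(10, Mul(S, Pow(q, 2))) (Function('t')(q, S) = Add(Mul(Pow(q, 2), S), 10) = Add(Mul(S, Pow(q, 2)), 10) = Add(10, Mul(S, Pow(q, 2))))
Function('G')(R) = 3 (Function('G')(R) = Add(10, Mul(-7, Pow(1, 2))) = Add(10, Mul(-7, 1)) = Add(10, -7) = 3)
Pow(Add(Function('G')(-155), 31047), Rational(1, 2)) = Pow(Add(3, 31047), Rational(1, 2)) = Pow(31050, Rational(1, 2)) = Mul(15, Pow(138, Rational(1, 2)))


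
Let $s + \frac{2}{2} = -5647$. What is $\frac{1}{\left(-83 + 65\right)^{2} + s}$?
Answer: $- \frac{1}{5324} \approx -0.00018783$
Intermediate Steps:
$s = -5648$ ($s = -1 - 5647 = -5648$)
$\frac{1}{\left(-83 + 65\right)^{2} + s} = \frac{1}{\left(-83 + 65\right)^{2} - 5648} = \frac{1}{\left(-18\right)^{2} - 5648} = \frac{1}{324 - 5648} = \frac{1}{-5324} = - \frac{1}{5324}$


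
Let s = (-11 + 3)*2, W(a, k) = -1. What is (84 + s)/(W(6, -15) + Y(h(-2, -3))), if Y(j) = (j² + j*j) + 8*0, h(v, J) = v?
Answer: 68/7 ≈ 9.7143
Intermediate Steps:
s = -16 (s = -8*2 = -16)
Y(j) = 2*j² (Y(j) = (j² + j²) + 0 = 2*j² + 0 = 2*j²)
(84 + s)/(W(6, -15) + Y(h(-2, -3))) = (84 - 16)/(-1 + 2*(-2)²) = 68/(-1 + 2*4) = 68/(-1 + 8) = 68/7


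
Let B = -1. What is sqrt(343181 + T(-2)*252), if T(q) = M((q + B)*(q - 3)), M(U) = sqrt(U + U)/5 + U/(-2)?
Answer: sqrt(8532275 + 1260*sqrt(30))/5 ≈ 584.44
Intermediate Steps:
M(U) = -U/2 + sqrt(2)*sqrt(U)/5 (M(U) = sqrt(2*U)*(1/5) + U*(-1/2) = (sqrt(2)*sqrt(U))*(1/5) - U/2 = sqrt(2)*sqrt(U)/5 - U/2 = -U/2 + sqrt(2)*sqrt(U)/5)
T(q) = -(-1 + q)*(-3 + q)/2 + sqrt(2)*sqrt((-1 + q)*(-3 + q))/5 (T(q) = -(q - 1)*(q - 3)/2 + sqrt(2)*sqrt((q - 1)*(q - 3))/5 = -(-1 + q)*(-3 + q)/2 + sqrt(2)*sqrt((-1 + q)*(-3 + q))/5)
sqrt(343181 + T(-2)*252) = sqrt(343181 + (-3/2 + 2*(-2) - 1/2*(-2)**2 + sqrt(6 - 8*(-2) + 2*(-2)**2)/5)*252) = sqrt(343181 + (-3/2 - 4 - 1/2*4 + sqrt(6 + 16 + 2*4)/5)*252) = sqrt(343181 + (-3/2 - 4 - 2 + sqrt(6 + 16 + 8)/5)*252) = sqrt(343181 + (-3/2 - 4 - 2 + sqrt(30)/5)*252) = sqrt(343181 + (-15/2 + sqrt(30)/5)*252) = sqrt(343181 + (-1890 + 252*sqrt(30)/5)) = sqrt(341291 + 252*sqrt(30)/5)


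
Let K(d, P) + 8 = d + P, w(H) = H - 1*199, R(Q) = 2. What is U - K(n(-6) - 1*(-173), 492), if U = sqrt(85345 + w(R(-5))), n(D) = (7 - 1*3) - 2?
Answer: -659 + 2*sqrt(21287) ≈ -367.20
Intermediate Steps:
n(D) = 2 (n(D) = (7 - 3) - 2 = 4 - 2 = 2)
w(H) = -199 + H (w(H) = H - 199 = -199 + H)
U = 2*sqrt(21287) (U = sqrt(85345 + (-199 + 2)) = sqrt(85345 - 197) = sqrt(85148) = 2*sqrt(21287) ≈ 291.80)
K(d, P) = -8 + P + d (K(d, P) = -8 + (d + P) = -8 + (P + d) = -8 + P + d)
U - K(n(-6) - 1*(-173), 492) = 2*sqrt(21287) - (-8 + 492 + (2 - 1*(-173))) = 2*sqrt(21287) - (-8 + 492 + (2 + 173)) = 2*sqrt(21287) - (-8 + 492 + 175) = 2*sqrt(21287) - 1*659 = 2*sqrt(21287) - 659 = -659 + 2*sqrt(21287)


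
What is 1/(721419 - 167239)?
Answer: 1/554180 ≈ 1.8045e-6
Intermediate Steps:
1/(721419 - 167239) = 1/554180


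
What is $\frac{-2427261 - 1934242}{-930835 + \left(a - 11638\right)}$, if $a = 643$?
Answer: $\frac{4361503}{941830} \approx 4.6309$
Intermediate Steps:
$\frac{-2427261 - 1934242}{-930835 + \left(a - 11638\right)} = \frac{-2427261 - 1934242}{-930835 + \left(643 - 11638\right)} = - \frac{4361503}{-930835 + \left(643 - 11638\right)} = - \frac{4361503}{-930835 - 10995} = - \frac{4361503}{-941830} = \left(-4361503\right) \left(- \frac{1}{941830}\right) = \frac{4361503}{941830}$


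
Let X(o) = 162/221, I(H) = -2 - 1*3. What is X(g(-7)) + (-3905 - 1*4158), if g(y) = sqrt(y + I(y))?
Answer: -1781761/221 ≈ -8062.3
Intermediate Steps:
I(H) = -5 (I(H) = -2 - 3 = -5)
g(y) = sqrt(-5 + y) (g(y) = sqrt(y - 5) = sqrt(-5 + y))
X(o) = 162/221 (X(o) = 162*(1/221) = 162/221)
X(g(-7)) + (-3905 - 1*4158) = 162/221 + (-3905 - 1*4158) = 162/221 + (-3905 - 4158) = 162/221 - 8063 = -1781761/221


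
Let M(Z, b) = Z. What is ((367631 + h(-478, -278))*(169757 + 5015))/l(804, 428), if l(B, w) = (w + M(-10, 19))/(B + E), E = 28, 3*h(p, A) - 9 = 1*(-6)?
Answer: 26728740440064/209 ≈ 1.2789e+11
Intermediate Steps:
h(p, A) = 1 (h(p, A) = 3 + (1*(-6))/3 = 3 + (⅓)*(-6) = 3 - 2 = 1)
l(B, w) = (-10 + w)/(28 + B) (l(B, w) = (w - 10)/(B + 28) = (-10 + w)/(28 + B))
((367631 + h(-478, -278))*(169757 + 5015))/l(804, 428) = ((367631 + 1)*(169757 + 5015))/(((-10 + 428)/(28 + 804))) = (367632*174772)/((418/832)) = 64251779904/(((1/832)*418)) = 64251779904/(209/416) = 64251779904*(416/209) = 26728740440064/209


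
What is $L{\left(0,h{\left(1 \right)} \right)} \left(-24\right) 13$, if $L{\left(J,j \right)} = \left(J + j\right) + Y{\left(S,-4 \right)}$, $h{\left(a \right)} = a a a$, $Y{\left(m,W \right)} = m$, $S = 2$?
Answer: $-936$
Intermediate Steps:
$h{\left(a \right)} = a^{3}$ ($h{\left(a \right)} = a^{2} a = a^{3}$)
$L{\left(J,j \right)} = 2 + J + j$ ($L{\left(J,j \right)} = \left(J + j\right) + 2 = 2 + J + j$)
$L{\left(0,h{\left(1 \right)} \right)} \left(-24\right) 13 = \left(2 + 0 + 1^{3}\right) \left(-24\right) 13 = \left(2 + 0 + 1\right) \left(-24\right) 13 = 3 \left(-24\right) 13 = \left(-72\right) 13 = -936$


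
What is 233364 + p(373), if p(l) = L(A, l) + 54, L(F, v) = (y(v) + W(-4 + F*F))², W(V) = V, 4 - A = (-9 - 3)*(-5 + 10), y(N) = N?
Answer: 20169643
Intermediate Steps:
A = 64 (A = 4 - (-9 - 3)*(-5 + 10) = 4 - (-12)*5 = 4 - 1*(-60) = 4 + 60 = 64)
L(F, v) = (-4 + v + F²)² (L(F, v) = (v + (-4 + F*F))² = (v + (-4 + F²))² = (-4 + v + F²)²)
p(l) = 54 + (4092 + l)² (p(l) = (-4 + l + 64²)² + 54 = (-4 + l + 4096)² + 54 = (4092 + l)² + 54 = 54 + (4092 + l)²)
233364 + p(373) = 233364 + (54 + (4092 + 373)²) = 233364 + (54 + 4465²) = 233364 + (54 + 19936225) = 233364 + 19936279 = 20169643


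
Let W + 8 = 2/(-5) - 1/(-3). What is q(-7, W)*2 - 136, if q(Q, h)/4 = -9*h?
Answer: 2224/5 ≈ 444.80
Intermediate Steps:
W = -121/15 (W = -8 + (2/(-5) - 1/(-3)) = -8 + (2*(-1/5) - 1*(-1/3)) = -8 + (-2/5 + 1/3) = -8 - 1/15 = -121/15 ≈ -8.0667)
q(Q, h) = -36*h (q(Q, h) = 4*(-9*h) = -36*h)
q(-7, W)*2 - 136 = -36*(-121/15)*2 - 136 = (1452/5)*2 - 136 = 2904/5 - 136 = 2224/5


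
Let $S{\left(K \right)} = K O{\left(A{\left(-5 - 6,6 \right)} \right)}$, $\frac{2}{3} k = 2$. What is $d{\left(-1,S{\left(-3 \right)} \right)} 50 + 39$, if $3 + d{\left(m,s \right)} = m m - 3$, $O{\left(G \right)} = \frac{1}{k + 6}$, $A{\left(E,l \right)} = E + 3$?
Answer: $-211$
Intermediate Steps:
$k = 3$ ($k = \frac{3}{2} \cdot 2 = 3$)
$A{\left(E,l \right)} = 3 + E$
$O{\left(G \right)} = \frac{1}{9}$ ($O{\left(G \right)} = \frac{1}{3 + 6} = \frac{1}{9}$)
$S{\left(K \right)} = \frac{K}{9}$ ($S{\left(K \right)} = K \frac{1}{9} = \frac{K}{9}$)
$d{\left(m,s \right)} = -6 + m^{2}$ ($d{\left(m,s \right)} = -3 + \left(m m - 3\right) = -3 + \left(m^{2} - 3\right) = -3 + \left(-3 + m^{2}\right) = -6 + m^{2}$)
$d{\left(-1,S{\left(-3 \right)} \right)} 50 + 39 = \left(-6 + \left(-1\right)^{2}\right) 50 + 39 = \left(-6 + 1\right) 50 + 39 = \left(-5\right) 50 + 39 = -250 + 39 = -211$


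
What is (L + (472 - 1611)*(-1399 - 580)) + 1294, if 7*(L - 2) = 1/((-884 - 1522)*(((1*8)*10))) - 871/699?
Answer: 708041451966167/313934880 ≈ 2.2554e+6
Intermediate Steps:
L = 571986167/313934880 (L = 2 + (1/((-884 - 1522)*(((1*8)*10))) - 871/699)/7 = 2 + (1/((-2406)*((8*10))) - 871*1/699)/7 = 2 + (-1/2406/80 - 871/699)/7 = 2 + (-1/2406*1/80 - 871/699)/7 = 2 + (-1/192480 - 871/699)/7 = 2 + (⅐)*(-55883593/44847840) = 2 - 55883593/313934880 = 571986167/313934880 ≈ 1.8220)
(L + (472 - 1611)*(-1399 - 580)) + 1294 = (571986167/313934880 + (472 - 1611)*(-1399 - 580)) + 1294 = (571986167/313934880 - 1139*(-1979)) + 1294 = (571986167/313934880 + 2254081) + 1294 = 707635220231447/313934880 + 1294 = 708041451966167/313934880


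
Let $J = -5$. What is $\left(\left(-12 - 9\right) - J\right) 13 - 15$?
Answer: $-223$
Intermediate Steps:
$\left(\left(-12 - 9\right) - J\right) 13 - 15 = \left(\left(-12 - 9\right) - -5\right) 13 - 15 = \left(\left(-12 - 9\right) + 5\right) 13 - 15 = \left(-21 + 5\right) 13 - 15 = \left(-16\right) 13 - 15 = -208 - 15 = -223$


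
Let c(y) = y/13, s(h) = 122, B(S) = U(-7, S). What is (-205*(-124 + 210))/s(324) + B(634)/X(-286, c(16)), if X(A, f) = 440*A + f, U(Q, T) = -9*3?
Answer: -14420472349/99790144 ≈ -144.51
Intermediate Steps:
U(Q, T) = -27
B(S) = -27
c(y) = y/13 (c(y) = y*(1/13) = y/13)
X(A, f) = f + 440*A
(-205*(-124 + 210))/s(324) + B(634)/X(-286, c(16)) = -205*(-124 + 210)/122 - 27/((1/13)*16 + 440*(-286)) = -205*86*(1/122) - 27/(16/13 - 125840) = -17630*1/122 - 27/(-1635904/13) = -8815/61 - 27*(-13/1635904) = -8815/61 + 351/1635904 = -14420472349/99790144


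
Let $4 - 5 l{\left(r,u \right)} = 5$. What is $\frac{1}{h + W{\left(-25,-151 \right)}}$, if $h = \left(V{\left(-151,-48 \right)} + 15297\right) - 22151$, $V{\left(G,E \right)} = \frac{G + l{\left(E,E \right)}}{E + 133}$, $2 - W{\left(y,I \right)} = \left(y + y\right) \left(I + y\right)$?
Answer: $- \frac{425}{6652856} \approx -6.3882 \cdot 10^{-5}$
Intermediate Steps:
$l{\left(r,u \right)} = - \frac{1}{5}$ ($l{\left(r,u \right)} = \frac{4}{5} - 1 = - \frac{1}{5}$)
$W{\left(y,I \right)} = 2 - 2 y \left(I + y\right)$ ($W{\left(y,I \right)} = 2 - \left(y + y\right) \left(I + y\right) = 2 - 2 y \left(I + y\right)$)
$V{\left(G,E \right)} = \frac{- \frac{1}{5} + G}{133 + E}$ ($V{\left(G,E \right)} = \frac{G - \frac{1}{5}}{E + 133} = \frac{- \frac{1}{5} + G}{133 + E}$)
$h = - \frac{2913706}{425}$ ($h = \left(\frac{- \frac{1}{5} - 151}{133 - 48} + 15297\right) - 22151 = \left(\frac{1}{85} \left(- \frac{756}{5}\right) + 15297\right) - 22151 = \left(- \frac{756}{425} + 15297\right) - 22151 = \frac{6500469}{425} - 22151 = - \frac{2913706}{425} \approx -6855.8$)
$\frac{1}{h + W{\left(-25,-151 \right)}} = \frac{1}{- \frac{2913706}{425} - \left(-2 + 1250 + 7550\right)} = \frac{1}{- \frac{2913706}{425} - 8798} = \frac{1}{- \frac{6652856}{425}} = - \frac{425}{6652856}$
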